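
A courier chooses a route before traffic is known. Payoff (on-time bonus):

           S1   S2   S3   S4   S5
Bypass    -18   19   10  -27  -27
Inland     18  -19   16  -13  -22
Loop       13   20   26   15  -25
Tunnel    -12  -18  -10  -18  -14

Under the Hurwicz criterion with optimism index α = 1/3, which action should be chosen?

Loop

Bypass: 1/3·19 + 2/3·(-27) = -35/3
Inland: 1/3·18 + 2/3·(-22) = -26/3
Loop: 1/3·26 + 2/3·(-25) = -8
Tunnel: 1/3·(-10) + 2/3·(-18) = -46/3
Highest Hurwicz score = -8 → Loop.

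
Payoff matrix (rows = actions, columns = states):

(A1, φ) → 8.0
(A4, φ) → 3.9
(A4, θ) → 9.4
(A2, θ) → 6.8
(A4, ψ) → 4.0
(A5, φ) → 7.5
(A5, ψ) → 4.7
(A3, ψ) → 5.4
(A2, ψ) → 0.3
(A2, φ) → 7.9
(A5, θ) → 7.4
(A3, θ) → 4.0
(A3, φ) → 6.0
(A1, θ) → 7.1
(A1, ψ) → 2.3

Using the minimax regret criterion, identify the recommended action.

A5

Column bests: θ=9.4, φ=8.0, ψ=5.4.
A1 regrets: 2.3, 0.0, 3.1 → max 3.1
A2 regrets: 2.6, 0.1, 5.1 → max 5.1
A3 regrets: 5.4, 2.0, 0.0 → max 5.4
A4 regrets: 0.0, 4.1, 1.4 → max 4.1
A5 regrets: 2.0, 0.5, 0.7 → max 2.0
Smallest max regret = 2.0 → A5.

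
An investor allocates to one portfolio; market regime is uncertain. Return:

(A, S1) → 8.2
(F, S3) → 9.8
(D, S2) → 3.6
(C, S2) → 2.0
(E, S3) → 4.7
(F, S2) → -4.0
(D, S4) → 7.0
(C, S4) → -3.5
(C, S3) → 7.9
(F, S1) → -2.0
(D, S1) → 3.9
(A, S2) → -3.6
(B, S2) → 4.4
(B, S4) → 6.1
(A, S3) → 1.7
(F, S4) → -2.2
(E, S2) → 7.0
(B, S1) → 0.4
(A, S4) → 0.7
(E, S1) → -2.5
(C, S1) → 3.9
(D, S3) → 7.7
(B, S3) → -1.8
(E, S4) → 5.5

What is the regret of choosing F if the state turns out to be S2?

11.0

Best payoff under S2 is 7.0.
Regret = 7.0 − (-4.0) = 11.0.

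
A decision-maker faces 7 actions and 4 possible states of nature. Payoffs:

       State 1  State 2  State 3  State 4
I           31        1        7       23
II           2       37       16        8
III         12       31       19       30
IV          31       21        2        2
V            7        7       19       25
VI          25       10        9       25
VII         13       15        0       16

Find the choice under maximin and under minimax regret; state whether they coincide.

maximin → III; minimax regret → III (agree)

Row minima: I=1, II=2, III=12, IV=2, V=7, VI=9, VII=0
Best worst-case = 12 → III.
Column bests: State 1=31, State 2=37, State 3=19, State 4=30.
I regrets: 0, 36, 12, 7 → max 36
II regrets: 29, 0, 3, 22 → max 29
III regrets: 19, 6, 0, 0 → max 19
IV regrets: 0, 16, 17, 28 → max 28
V regrets: 24, 30, 0, 5 → max 30
VI regrets: 6, 27, 10, 5 → max 27
VII regrets: 18, 22, 19, 14 → max 22
Smallest max regret = 19 → III.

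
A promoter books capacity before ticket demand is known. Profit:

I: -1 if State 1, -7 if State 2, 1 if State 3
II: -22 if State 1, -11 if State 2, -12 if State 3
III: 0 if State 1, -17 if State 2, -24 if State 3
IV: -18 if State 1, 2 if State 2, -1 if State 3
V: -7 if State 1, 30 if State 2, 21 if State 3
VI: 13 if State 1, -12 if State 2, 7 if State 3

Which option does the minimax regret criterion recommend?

Column bests: State 1=13, State 2=30, State 3=21.
I regrets: 14, 37, 20 → max 37
II regrets: 35, 41, 33 → max 41
III regrets: 13, 47, 45 → max 47
IV regrets: 31, 28, 22 → max 31
V regrets: 20, 0, 0 → max 20
VI regrets: 0, 42, 14 → max 42
Smallest max regret = 20 → V.

V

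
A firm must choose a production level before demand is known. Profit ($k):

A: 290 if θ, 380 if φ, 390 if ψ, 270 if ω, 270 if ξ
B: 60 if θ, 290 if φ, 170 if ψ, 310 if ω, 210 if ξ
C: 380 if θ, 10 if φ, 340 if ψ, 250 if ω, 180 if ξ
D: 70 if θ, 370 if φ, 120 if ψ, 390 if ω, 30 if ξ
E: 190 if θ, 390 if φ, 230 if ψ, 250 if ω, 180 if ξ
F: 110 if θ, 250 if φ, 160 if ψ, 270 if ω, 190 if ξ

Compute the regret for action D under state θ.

310

Best payoff under θ is 380.
Regret = 380 − 70 = 310.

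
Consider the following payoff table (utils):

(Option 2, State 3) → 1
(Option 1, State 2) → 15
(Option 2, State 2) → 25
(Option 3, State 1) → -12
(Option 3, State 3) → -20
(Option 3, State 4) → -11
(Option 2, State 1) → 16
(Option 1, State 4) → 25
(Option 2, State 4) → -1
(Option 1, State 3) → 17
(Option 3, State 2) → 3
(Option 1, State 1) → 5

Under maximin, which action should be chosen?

Option 1

Row minima: Option 1=5, Option 2=-1, Option 3=-20
Best worst-case = 5 → Option 1.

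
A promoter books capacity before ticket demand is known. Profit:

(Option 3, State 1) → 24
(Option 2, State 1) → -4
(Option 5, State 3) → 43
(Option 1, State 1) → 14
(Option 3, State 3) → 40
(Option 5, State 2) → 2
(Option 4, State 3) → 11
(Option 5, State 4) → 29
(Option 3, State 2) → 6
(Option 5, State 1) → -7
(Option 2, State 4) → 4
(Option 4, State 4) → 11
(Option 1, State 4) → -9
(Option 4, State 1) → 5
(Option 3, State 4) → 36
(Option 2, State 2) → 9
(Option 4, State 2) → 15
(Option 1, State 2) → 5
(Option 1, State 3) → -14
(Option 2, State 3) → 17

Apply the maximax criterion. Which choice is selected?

Option 5

Row maxima: Option 1=14, Option 2=17, Option 3=40, Option 4=15, Option 5=43
Best best-case = 43 → Option 5.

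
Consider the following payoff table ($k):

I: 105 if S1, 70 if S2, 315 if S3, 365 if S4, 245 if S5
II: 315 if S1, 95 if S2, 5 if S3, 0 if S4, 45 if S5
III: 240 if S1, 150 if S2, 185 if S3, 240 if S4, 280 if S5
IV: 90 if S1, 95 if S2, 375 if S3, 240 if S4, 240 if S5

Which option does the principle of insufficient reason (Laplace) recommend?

I

Row averages: I=220, II=92, III=219, IV=208
Highest average = 220 → I.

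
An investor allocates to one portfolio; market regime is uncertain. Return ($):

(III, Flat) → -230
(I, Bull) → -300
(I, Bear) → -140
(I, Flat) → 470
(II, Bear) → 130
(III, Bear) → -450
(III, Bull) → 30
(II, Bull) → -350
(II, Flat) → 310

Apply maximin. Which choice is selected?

Row minima: I=-300, II=-350, III=-450
Best worst-case = -300 → I.

I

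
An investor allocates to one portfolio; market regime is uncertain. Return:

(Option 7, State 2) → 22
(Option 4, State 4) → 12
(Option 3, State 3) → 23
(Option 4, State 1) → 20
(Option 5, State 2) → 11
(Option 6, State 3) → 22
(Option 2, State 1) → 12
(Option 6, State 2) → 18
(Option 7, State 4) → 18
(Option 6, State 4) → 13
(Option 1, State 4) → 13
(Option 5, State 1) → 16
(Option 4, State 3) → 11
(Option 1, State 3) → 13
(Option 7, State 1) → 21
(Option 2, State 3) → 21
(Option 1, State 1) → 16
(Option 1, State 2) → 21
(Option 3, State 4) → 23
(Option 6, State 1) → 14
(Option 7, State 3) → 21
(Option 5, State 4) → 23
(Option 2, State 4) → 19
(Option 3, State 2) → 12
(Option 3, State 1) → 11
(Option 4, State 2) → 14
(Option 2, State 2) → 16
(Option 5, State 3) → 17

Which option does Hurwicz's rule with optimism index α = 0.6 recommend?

Option 1: 0.6·21 + 0.4·13 = 17.8
Option 2: 0.6·21 + 0.4·12 = 17.4
Option 3: 0.6·23 + 0.4·11 = 18.2
Option 4: 0.6·20 + 0.4·11 = 16.4
Option 5: 0.6·23 + 0.4·11 = 18.2
Option 6: 0.6·22 + 0.4·13 = 18.4
Option 7: 0.6·22 + 0.4·18 = 20.4
Highest Hurwicz score = 20.4 → Option 7.

Option 7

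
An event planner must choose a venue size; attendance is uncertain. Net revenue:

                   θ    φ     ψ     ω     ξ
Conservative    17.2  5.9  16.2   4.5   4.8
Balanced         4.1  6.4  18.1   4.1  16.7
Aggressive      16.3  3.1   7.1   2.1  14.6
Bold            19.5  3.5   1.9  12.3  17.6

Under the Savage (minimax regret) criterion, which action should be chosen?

Column bests: θ=19.5, φ=6.4, ψ=18.1, ω=12.3, ξ=17.6.
Conservative regrets: 2.3, 0.5, 1.9, 7.8, 12.8 → max 12.8
Balanced regrets: 15.4, 0.0, 0.0, 8.2, 0.9 → max 15.4
Aggressive regrets: 3.2, 3.3, 11.0, 10.2, 3.0 → max 11.0
Bold regrets: 0.0, 2.9, 16.2, 0.0, 0.0 → max 16.2
Smallest max regret = 11.0 → Aggressive.

Aggressive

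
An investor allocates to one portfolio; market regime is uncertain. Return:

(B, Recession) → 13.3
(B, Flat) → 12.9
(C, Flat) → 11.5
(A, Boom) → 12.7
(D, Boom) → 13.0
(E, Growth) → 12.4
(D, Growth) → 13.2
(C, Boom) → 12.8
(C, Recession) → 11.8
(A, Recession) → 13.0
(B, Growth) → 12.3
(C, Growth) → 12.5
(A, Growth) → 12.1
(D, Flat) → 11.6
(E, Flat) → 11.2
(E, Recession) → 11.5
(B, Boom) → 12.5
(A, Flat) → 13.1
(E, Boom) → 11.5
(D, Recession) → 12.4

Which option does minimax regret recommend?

B

Column bests: Recession=13.3, Flat=13.1, Growth=13.2, Boom=13.0.
A regrets: 0.3, 0.0, 1.1, 0.3 → max 1.1
B regrets: 0.0, 0.2, 0.9, 0.5 → max 0.9
C regrets: 1.5, 1.6, 0.7, 0.2 → max 1.6
D regrets: 0.9, 1.5, 0.0, 0.0 → max 1.5
E regrets: 1.8, 1.9, 0.8, 1.5 → max 1.9
Smallest max regret = 0.9 → B.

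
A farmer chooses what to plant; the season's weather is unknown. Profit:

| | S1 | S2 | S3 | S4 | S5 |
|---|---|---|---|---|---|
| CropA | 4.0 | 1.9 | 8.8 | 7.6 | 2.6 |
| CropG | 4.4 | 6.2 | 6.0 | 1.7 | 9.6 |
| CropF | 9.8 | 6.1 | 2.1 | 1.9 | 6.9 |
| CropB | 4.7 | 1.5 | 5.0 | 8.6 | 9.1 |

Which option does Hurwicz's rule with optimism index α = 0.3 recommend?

CropF

CropA: 0.3·8.8 + 0.7·1.9 = 3.97
CropG: 0.3·9.6 + 0.7·1.7 = 4.07
CropF: 0.3·9.8 + 0.7·1.9 = 4.27
CropB: 0.3·9.1 + 0.7·1.5 = 3.78
Highest Hurwicz score = 4.27 → CropF.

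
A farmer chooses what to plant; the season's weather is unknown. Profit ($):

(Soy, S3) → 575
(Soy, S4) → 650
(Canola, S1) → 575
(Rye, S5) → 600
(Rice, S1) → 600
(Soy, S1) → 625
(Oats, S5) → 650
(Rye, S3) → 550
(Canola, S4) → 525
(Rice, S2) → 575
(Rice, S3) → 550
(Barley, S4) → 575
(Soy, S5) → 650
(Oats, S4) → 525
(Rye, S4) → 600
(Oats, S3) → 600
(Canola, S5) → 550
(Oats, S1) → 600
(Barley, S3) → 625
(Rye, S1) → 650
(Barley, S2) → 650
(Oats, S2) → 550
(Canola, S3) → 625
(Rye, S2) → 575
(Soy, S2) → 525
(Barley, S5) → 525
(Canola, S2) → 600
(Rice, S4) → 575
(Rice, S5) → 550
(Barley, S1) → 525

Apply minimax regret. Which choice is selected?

Rye

Column bests: S1=650, S2=650, S3=625, S4=650, S5=650.
Canola regrets: 75, 50, 0, 125, 100 → max 125
Oats regrets: 50, 100, 25, 125, 0 → max 125
Rice regrets: 50, 75, 75, 75, 100 → max 100
Barley regrets: 125, 0, 0, 75, 125 → max 125
Rye regrets: 0, 75, 75, 50, 50 → max 75
Soy regrets: 25, 125, 50, 0, 0 → max 125
Smallest max regret = 75 → Rye.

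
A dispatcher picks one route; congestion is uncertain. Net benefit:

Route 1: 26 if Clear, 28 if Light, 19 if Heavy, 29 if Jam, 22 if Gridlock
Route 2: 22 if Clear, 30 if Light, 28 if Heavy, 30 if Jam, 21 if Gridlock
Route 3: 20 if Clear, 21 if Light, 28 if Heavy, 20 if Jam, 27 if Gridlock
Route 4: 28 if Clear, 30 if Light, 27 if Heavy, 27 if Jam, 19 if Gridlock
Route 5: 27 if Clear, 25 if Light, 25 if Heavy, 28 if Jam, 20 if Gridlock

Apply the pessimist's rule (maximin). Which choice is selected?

Route 2

Row minima: Route 1=19, Route 2=21, Route 3=20, Route 4=19, Route 5=20
Best worst-case = 21 → Route 2.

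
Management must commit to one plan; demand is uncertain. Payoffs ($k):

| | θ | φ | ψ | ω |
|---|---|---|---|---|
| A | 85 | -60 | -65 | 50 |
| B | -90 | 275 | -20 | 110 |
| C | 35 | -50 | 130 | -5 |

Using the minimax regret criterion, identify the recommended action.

Column bests: θ=85, φ=275, ψ=130, ω=110.
A regrets: 0, 335, 195, 60 → max 335
B regrets: 175, 0, 150, 0 → max 175
C regrets: 50, 325, 0, 115 → max 325
Smallest max regret = 175 → B.

B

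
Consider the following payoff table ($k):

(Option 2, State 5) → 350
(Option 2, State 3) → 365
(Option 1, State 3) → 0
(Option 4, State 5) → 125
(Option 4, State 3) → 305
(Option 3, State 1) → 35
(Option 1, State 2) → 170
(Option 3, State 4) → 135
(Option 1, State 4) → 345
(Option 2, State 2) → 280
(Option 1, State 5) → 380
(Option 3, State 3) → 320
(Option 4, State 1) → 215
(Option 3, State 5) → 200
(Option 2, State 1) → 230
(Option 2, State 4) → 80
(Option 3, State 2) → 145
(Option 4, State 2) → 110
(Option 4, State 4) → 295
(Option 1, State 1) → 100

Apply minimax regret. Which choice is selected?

Column bests: State 1=230, State 2=280, State 3=365, State 4=345, State 5=380.
Option 1 regrets: 130, 110, 365, 0, 0 → max 365
Option 2 regrets: 0, 0, 0, 265, 30 → max 265
Option 3 regrets: 195, 135, 45, 210, 180 → max 210
Option 4 regrets: 15, 170, 60, 50, 255 → max 255
Smallest max regret = 210 → Option 3.

Option 3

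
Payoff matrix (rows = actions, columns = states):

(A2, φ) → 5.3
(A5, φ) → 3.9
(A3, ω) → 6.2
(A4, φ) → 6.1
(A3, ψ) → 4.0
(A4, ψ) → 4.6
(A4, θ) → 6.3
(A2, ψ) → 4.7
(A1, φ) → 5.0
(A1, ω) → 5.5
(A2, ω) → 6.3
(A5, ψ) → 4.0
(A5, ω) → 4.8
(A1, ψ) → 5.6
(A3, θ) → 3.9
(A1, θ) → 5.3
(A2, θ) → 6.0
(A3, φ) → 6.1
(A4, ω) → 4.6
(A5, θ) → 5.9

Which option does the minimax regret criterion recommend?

Column bests: θ=6.3, φ=6.1, ψ=5.6, ω=6.3.
A1 regrets: 1.0, 1.1, 0.0, 0.8 → max 1.1
A2 regrets: 0.3, 0.8, 0.9, 0.0 → max 0.9
A3 regrets: 2.4, 0.0, 1.6, 0.1 → max 2.4
A4 regrets: 0.0, 0.0, 1.0, 1.7 → max 1.7
A5 regrets: 0.4, 2.2, 1.6, 1.5 → max 2.2
Smallest max regret = 0.9 → A2.

A2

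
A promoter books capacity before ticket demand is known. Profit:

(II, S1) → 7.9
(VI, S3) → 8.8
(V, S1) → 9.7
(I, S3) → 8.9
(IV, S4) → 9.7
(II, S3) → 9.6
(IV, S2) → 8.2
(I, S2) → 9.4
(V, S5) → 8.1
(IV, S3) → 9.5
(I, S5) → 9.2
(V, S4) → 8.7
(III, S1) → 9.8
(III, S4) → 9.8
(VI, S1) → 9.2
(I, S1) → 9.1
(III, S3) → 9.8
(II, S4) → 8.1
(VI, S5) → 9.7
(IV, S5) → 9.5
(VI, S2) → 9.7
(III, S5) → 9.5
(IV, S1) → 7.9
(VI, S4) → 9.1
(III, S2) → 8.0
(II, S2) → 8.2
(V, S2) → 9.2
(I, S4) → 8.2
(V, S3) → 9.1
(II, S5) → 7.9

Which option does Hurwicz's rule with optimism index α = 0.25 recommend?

I: 0.25·9.4 + 0.75·8.2 = 8.5
II: 0.25·9.6 + 0.75·7.9 = 8.325
III: 0.25·9.8 + 0.75·8.0 = 8.45
IV: 0.25·9.7 + 0.75·7.9 = 8.35
V: 0.25·9.7 + 0.75·8.1 = 8.5
VI: 0.25·9.7 + 0.75·8.8 = 9.025
Highest Hurwicz score = 9.025 → VI.

VI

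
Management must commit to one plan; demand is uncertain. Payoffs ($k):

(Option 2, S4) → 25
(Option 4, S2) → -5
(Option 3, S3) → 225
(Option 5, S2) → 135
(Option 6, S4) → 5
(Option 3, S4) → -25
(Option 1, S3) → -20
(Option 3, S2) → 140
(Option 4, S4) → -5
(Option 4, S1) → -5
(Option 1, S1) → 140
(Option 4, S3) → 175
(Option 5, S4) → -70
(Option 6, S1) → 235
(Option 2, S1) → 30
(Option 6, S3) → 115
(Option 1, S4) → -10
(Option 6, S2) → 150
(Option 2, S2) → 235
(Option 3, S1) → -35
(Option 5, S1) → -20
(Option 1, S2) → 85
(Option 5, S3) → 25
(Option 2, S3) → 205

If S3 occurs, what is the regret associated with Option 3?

0

Best payoff under S3 is 225.
Regret = 225 − 225 = 0.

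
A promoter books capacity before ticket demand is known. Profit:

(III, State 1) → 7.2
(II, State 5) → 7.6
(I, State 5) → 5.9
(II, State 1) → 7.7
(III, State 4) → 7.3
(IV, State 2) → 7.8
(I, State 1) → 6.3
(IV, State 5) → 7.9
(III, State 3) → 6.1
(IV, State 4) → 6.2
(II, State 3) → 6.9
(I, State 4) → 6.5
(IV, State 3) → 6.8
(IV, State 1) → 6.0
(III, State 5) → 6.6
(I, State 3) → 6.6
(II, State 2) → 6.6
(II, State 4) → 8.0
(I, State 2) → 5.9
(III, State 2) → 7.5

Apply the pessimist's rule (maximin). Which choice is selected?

Row minima: I=5.9, II=6.6, III=6.1, IV=6.0
Best worst-case = 6.6 → II.

II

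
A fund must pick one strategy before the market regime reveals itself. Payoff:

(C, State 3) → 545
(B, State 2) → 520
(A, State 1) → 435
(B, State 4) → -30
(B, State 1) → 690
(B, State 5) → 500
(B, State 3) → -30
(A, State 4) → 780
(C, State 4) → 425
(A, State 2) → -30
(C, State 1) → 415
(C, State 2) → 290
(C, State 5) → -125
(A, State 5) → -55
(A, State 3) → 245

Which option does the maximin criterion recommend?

B

Row minima: A=-55, B=-30, C=-125
Best worst-case = -30 → B.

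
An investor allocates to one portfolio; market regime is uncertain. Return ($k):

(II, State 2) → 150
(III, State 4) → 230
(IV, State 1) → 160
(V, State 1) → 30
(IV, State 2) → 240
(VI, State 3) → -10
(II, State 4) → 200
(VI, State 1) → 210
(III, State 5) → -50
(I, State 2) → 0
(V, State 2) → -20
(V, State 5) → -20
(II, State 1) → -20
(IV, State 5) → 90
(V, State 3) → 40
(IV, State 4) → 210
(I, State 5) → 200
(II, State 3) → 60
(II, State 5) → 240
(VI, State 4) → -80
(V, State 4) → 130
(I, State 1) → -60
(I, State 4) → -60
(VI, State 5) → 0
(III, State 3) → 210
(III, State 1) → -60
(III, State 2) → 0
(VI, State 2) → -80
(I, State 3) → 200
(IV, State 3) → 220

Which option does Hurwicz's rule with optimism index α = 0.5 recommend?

IV

I: 0.5·200 + 0.5·(-60) = 70
II: 0.5·240 + 0.5·(-20) = 110
III: 0.5·230 + 0.5·(-60) = 85
IV: 0.5·240 + 0.5·90 = 165
V: 0.5·130 + 0.5·(-20) = 55
VI: 0.5·210 + 0.5·(-80) = 65
Highest Hurwicz score = 165 → IV.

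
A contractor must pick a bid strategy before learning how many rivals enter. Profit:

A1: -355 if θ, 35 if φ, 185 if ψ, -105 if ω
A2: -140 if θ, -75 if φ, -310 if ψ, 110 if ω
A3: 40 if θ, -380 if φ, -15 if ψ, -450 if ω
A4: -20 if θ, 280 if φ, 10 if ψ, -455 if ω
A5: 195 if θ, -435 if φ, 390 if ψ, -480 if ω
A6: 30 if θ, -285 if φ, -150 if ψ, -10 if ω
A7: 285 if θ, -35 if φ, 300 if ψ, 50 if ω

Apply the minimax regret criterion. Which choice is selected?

A7

Column bests: θ=285, φ=280, ψ=390, ω=110.
A1 regrets: 640, 245, 205, 215 → max 640
A2 regrets: 425, 355, 700, 0 → max 700
A3 regrets: 245, 660, 405, 560 → max 660
A4 regrets: 305, 0, 380, 565 → max 565
A5 regrets: 90, 715, 0, 590 → max 715
A6 regrets: 255, 565, 540, 120 → max 565
A7 regrets: 0, 315, 90, 60 → max 315
Smallest max regret = 315 → A7.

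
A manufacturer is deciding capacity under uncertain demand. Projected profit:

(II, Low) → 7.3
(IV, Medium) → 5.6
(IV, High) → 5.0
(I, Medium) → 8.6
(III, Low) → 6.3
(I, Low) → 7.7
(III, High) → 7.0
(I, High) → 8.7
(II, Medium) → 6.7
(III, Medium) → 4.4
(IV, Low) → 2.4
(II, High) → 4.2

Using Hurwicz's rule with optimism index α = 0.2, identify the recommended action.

I

I: 0.2·8.7 + 0.8·7.7 = 7.9
II: 0.2·7.3 + 0.8·4.2 = 4.82
III: 0.2·7.0 + 0.8·4.4 = 4.92
IV: 0.2·5.6 + 0.8·2.4 = 3.04
Highest Hurwicz score = 7.9 → I.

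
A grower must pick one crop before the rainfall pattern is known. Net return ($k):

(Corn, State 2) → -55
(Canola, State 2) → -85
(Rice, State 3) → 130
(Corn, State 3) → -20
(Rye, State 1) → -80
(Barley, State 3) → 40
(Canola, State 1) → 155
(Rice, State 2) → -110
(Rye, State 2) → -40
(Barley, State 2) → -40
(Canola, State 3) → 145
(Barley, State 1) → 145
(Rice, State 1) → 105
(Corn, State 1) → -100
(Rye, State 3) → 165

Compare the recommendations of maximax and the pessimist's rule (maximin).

maximax → Rye; maximin → Barley (disagree)

Row maxima: Rice=130, Barley=145, Rye=165, Corn=-20, Canola=155
Best best-case = 165 → Rye.
Row minima: Rice=-110, Barley=-40, Rye=-80, Corn=-100, Canola=-85
Best worst-case = -40 → Barley.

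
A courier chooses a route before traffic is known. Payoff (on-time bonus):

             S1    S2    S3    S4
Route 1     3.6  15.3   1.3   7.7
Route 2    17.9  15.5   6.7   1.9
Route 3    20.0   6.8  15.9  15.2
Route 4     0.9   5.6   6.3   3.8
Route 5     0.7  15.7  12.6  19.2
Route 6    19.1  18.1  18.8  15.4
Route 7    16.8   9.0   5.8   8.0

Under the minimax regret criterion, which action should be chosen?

Route 6

Column bests: S1=20.0, S2=18.1, S3=18.8, S4=19.2.
Route 1 regrets: 16.4, 2.8, 17.5, 11.5 → max 17.5
Route 2 regrets: 2.1, 2.6, 12.1, 17.3 → max 17.3
Route 3 regrets: 0.0, 11.3, 2.9, 4.0 → max 11.3
Route 4 regrets: 19.1, 12.5, 12.5, 15.4 → max 19.1
Route 5 regrets: 19.3, 2.4, 6.2, 0.0 → max 19.3
Route 6 regrets: 0.9, 0.0, 0.0, 3.8 → max 3.8
Route 7 regrets: 3.2, 9.1, 13.0, 11.2 → max 13.0
Smallest max regret = 3.8 → Route 6.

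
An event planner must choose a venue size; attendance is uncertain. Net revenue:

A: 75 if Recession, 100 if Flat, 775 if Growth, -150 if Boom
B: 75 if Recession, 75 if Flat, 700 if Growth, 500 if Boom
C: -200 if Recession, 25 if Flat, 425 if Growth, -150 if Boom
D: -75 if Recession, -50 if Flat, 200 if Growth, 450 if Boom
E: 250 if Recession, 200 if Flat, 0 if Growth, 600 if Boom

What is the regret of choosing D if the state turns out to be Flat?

250

Best payoff under Flat is 200.
Regret = 200 − (-50) = 250.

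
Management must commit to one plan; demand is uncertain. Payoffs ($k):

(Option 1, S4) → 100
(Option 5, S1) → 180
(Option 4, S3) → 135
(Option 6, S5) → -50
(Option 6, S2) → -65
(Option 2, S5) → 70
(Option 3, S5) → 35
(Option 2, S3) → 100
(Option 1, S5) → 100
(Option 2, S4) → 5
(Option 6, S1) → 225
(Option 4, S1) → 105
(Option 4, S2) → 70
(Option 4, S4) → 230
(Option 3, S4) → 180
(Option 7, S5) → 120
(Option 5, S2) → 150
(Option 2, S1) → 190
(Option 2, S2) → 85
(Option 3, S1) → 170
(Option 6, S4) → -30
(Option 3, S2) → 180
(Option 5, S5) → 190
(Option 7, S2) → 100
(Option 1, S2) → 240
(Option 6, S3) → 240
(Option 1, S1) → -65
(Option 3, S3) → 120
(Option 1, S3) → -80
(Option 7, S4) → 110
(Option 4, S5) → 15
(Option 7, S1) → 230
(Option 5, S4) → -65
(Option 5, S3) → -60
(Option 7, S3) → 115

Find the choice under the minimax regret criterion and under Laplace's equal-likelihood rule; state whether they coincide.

minimax regret → Option 7; laplace → Option 3 (disagree)

Column bests: S1=230, S2=240, S3=240, S4=230, S5=190.
Option 1 regrets: 295, 0, 320, 130, 90 → max 320
Option 2 regrets: 40, 155, 140, 225, 120 → max 225
Option 3 regrets: 60, 60, 120, 50, 155 → max 155
Option 4 regrets: 125, 170, 105, 0, 175 → max 175
Option 5 regrets: 50, 90, 300, 295, 0 → max 300
Option 6 regrets: 5, 305, 0, 260, 240 → max 305
Option 7 regrets: 0, 140, 125, 120, 70 → max 140
Smallest max regret = 140 → Option 7.
Row averages: Option 1=59, Option 2=90, Option 3=137, Option 4=111, Option 5=79, Option 6=64, Option 7=135
Highest average = 137 → Option 3.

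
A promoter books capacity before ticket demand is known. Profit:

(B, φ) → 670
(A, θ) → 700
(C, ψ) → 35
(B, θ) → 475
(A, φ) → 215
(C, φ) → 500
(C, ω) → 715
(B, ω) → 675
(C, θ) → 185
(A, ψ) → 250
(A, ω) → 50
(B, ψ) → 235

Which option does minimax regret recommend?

B

Column bests: θ=700, φ=670, ψ=250, ω=715.
A regrets: 0, 455, 0, 665 → max 665
B regrets: 225, 0, 15, 40 → max 225
C regrets: 515, 170, 215, 0 → max 515
Smallest max regret = 225 → B.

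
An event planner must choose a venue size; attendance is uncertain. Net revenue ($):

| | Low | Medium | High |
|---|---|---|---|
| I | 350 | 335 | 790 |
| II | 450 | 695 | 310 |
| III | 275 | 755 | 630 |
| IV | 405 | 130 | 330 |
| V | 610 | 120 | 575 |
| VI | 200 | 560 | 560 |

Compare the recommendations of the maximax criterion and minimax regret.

Row maxima: I=790, II=695, III=755, IV=405, V=610, VI=560
Best best-case = 790 → I.
Column bests: Low=610, Medium=755, High=790.
I regrets: 260, 420, 0 → max 420
II regrets: 160, 60, 480 → max 480
III regrets: 335, 0, 160 → max 335
IV regrets: 205, 625, 460 → max 625
V regrets: 0, 635, 215 → max 635
VI regrets: 410, 195, 230 → max 410
Smallest max regret = 335 → III.

maximax → I; minimax regret → III (disagree)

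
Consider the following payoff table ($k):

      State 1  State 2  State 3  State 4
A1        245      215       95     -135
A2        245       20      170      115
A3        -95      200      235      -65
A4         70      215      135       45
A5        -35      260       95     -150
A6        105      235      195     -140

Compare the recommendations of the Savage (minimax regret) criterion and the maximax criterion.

Column bests: State 1=245, State 2=260, State 3=235, State 4=115.
A1 regrets: 0, 45, 140, 250 → max 250
A2 regrets: 0, 240, 65, 0 → max 240
A3 regrets: 340, 60, 0, 180 → max 340
A4 regrets: 175, 45, 100, 70 → max 175
A5 regrets: 280, 0, 140, 265 → max 280
A6 regrets: 140, 25, 40, 255 → max 255
Smallest max regret = 175 → A4.
Row maxima: A1=245, A2=245, A3=235, A4=215, A5=260, A6=235
Best best-case = 260 → A5.

minimax regret → A4; maximax → A5 (disagree)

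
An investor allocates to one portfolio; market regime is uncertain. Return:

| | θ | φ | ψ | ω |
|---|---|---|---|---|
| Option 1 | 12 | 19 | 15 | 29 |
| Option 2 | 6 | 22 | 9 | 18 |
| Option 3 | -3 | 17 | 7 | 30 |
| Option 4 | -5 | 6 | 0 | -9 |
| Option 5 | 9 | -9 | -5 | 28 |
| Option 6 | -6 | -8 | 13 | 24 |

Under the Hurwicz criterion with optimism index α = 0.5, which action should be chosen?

Option 1: 0.5·29 + 0.5·12 = 20.5
Option 2: 0.5·22 + 0.5·6 = 14
Option 3: 0.5·30 + 0.5·(-3) = 13.5
Option 4: 0.5·6 + 0.5·(-9) = -1.5
Option 5: 0.5·28 + 0.5·(-9) = 9.5
Option 6: 0.5·24 + 0.5·(-8) = 8
Highest Hurwicz score = 20.5 → Option 1.

Option 1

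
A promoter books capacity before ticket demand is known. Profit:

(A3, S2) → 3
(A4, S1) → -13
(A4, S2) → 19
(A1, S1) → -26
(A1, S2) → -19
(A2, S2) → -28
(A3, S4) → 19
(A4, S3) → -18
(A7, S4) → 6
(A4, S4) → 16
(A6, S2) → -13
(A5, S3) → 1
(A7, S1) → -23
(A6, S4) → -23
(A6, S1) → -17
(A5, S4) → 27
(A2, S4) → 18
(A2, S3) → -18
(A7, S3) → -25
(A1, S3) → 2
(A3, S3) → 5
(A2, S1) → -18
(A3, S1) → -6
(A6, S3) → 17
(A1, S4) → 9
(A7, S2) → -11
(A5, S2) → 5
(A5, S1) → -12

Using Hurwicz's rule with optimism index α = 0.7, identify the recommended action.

A1: 0.7·9 + 0.3·(-26) = -1.5
A2: 0.7·18 + 0.3·(-28) = 4.2
A3: 0.7·19 + 0.3·(-6) = 11.5
A4: 0.7·19 + 0.3·(-18) = 7.9
A5: 0.7·27 + 0.3·(-12) = 15.3
A6: 0.7·17 + 0.3·(-23) = 5
A7: 0.7·6 + 0.3·(-25) = -3.3
Highest Hurwicz score = 15.3 → A5.

A5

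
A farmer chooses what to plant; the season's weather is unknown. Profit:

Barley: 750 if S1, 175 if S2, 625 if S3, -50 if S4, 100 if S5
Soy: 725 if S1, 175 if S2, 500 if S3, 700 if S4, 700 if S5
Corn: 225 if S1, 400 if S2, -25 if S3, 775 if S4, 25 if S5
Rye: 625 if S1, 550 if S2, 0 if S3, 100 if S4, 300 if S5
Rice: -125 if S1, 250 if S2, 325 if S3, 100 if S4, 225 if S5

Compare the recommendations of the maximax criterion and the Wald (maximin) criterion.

Row maxima: Barley=750, Soy=725, Corn=775, Rye=625, Rice=325
Best best-case = 775 → Corn.
Row minima: Barley=-50, Soy=175, Corn=-25, Rye=0, Rice=-125
Best worst-case = 175 → Soy.

maximax → Corn; maximin → Soy (disagree)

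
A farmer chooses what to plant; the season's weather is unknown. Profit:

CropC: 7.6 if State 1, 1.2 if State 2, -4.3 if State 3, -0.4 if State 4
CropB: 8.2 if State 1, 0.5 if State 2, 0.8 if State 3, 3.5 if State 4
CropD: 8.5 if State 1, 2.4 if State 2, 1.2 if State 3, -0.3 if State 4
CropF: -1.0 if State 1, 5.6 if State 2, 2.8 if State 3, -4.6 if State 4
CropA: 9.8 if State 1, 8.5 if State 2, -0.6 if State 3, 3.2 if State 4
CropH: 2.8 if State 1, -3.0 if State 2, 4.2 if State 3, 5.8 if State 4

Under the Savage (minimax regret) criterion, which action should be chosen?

Column bests: State 1=9.8, State 2=8.5, State 3=4.2, State 4=5.8.
CropC regrets: 2.2, 7.3, 8.5, 6.2 → max 8.5
CropB regrets: 1.6, 8.0, 3.4, 2.3 → max 8.0
CropD regrets: 1.3, 6.1, 3.0, 6.1 → max 6.1
CropF regrets: 10.8, 2.9, 1.4, 10.4 → max 10.8
CropA regrets: 0.0, 0.0, 4.8, 2.6 → max 4.8
CropH regrets: 7.0, 11.5, 0.0, 0.0 → max 11.5
Smallest max regret = 4.8 → CropA.

CropA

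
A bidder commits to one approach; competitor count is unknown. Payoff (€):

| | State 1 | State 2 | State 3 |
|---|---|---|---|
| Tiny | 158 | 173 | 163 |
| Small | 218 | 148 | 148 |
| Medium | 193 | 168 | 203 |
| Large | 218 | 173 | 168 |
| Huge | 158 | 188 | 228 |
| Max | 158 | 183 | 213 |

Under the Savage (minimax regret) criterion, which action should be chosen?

Column bests: State 1=218, State 2=188, State 3=228.
Tiny regrets: 60, 15, 65 → max 65
Small regrets: 0, 40, 80 → max 80
Medium regrets: 25, 20, 25 → max 25
Large regrets: 0, 15, 60 → max 60
Huge regrets: 60, 0, 0 → max 60
Max regrets: 60, 5, 15 → max 60
Smallest max regret = 25 → Medium.

Medium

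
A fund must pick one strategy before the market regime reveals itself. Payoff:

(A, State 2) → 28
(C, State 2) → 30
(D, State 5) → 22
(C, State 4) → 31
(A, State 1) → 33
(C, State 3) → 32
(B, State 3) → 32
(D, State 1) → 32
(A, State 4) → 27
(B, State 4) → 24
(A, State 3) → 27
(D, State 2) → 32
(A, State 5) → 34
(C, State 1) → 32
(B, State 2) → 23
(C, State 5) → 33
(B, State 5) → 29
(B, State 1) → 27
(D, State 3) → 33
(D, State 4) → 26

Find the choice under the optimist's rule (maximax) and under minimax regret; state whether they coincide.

maximax → A; minimax regret → C (disagree)

Row maxima: A=34, B=32, C=33, D=33
Best best-case = 34 → A.
Column bests: State 1=33, State 2=32, State 3=33, State 4=31, State 5=34.
A regrets: 0, 4, 6, 4, 0 → max 6
B regrets: 6, 9, 1, 7, 5 → max 9
C regrets: 1, 2, 1, 0, 1 → max 2
D regrets: 1, 0, 0, 5, 12 → max 12
Smallest max regret = 2 → C.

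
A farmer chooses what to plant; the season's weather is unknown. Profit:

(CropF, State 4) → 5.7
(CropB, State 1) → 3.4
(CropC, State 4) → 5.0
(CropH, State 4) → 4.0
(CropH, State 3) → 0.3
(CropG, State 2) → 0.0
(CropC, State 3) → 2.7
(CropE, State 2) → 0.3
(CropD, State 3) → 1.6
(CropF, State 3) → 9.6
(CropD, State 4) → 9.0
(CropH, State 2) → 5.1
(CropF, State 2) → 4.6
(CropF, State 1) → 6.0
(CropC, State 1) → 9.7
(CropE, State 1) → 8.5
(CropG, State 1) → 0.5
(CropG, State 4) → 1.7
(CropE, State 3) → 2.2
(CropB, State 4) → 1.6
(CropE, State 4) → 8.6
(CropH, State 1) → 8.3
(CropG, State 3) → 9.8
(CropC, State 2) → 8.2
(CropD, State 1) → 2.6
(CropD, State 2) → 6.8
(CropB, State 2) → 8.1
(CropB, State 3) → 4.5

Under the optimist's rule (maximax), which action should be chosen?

CropG

Row maxima: CropH=8.3, CropD=9.0, CropG=9.8, CropB=8.1, CropF=9.6, CropC=9.7, CropE=8.6
Best best-case = 9.8 → CropG.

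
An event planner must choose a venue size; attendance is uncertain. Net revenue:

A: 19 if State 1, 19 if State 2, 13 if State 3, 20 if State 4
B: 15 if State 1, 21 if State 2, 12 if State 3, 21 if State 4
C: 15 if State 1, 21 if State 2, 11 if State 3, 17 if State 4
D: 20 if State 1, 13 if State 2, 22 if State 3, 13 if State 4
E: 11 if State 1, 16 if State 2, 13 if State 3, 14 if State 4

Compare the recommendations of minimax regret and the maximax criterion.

minimax regret → D; maximax → D (agree)

Column bests: State 1=20, State 2=21, State 3=22, State 4=21.
A regrets: 1, 2, 9, 1 → max 9
B regrets: 5, 0, 10, 0 → max 10
C regrets: 5, 0, 11, 4 → max 11
D regrets: 0, 8, 0, 8 → max 8
E regrets: 9, 5, 9, 7 → max 9
Smallest max regret = 8 → D.
Row maxima: A=20, B=21, C=21, D=22, E=16
Best best-case = 22 → D.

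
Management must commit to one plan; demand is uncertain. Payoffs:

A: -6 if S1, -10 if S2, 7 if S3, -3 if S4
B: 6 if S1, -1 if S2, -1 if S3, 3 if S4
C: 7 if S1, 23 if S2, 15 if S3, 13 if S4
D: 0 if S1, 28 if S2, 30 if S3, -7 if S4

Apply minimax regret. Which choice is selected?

C

Column bests: S1=7, S2=28, S3=30, S4=13.
A regrets: 13, 38, 23, 16 → max 38
B regrets: 1, 29, 31, 10 → max 31
C regrets: 0, 5, 15, 0 → max 15
D regrets: 7, 0, 0, 20 → max 20
Smallest max regret = 15 → C.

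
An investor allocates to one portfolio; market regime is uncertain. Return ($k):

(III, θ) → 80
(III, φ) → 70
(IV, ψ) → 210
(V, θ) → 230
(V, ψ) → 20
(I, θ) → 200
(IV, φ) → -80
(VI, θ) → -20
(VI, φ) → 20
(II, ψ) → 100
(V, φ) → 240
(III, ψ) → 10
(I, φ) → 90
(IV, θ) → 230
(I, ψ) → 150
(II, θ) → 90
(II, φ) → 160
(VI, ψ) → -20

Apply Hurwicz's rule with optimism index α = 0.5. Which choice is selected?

I: 0.5·200 + 0.5·90 = 145
II: 0.5·160 + 0.5·90 = 125
III: 0.5·80 + 0.5·10 = 45
IV: 0.5·230 + 0.5·(-80) = 75
V: 0.5·240 + 0.5·20 = 130
VI: 0.5·20 + 0.5·(-20) = 0
Highest Hurwicz score = 145 → I.

I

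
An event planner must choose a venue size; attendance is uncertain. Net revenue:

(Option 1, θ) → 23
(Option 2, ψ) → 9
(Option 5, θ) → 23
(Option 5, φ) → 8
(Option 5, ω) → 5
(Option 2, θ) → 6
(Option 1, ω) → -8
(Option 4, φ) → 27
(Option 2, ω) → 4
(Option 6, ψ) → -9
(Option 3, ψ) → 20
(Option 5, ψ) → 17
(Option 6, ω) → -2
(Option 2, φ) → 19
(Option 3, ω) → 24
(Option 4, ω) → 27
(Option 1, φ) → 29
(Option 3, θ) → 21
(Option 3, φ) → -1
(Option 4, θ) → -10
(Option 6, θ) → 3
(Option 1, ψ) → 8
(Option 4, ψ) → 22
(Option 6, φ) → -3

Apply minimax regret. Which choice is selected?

Option 5

Column bests: θ=23, φ=29, ψ=22, ω=27.
Option 1 regrets: 0, 0, 14, 35 → max 35
Option 2 regrets: 17, 10, 13, 23 → max 23
Option 3 regrets: 2, 30, 2, 3 → max 30
Option 4 regrets: 33, 2, 0, 0 → max 33
Option 5 regrets: 0, 21, 5, 22 → max 22
Option 6 regrets: 20, 32, 31, 29 → max 32
Smallest max regret = 22 → Option 5.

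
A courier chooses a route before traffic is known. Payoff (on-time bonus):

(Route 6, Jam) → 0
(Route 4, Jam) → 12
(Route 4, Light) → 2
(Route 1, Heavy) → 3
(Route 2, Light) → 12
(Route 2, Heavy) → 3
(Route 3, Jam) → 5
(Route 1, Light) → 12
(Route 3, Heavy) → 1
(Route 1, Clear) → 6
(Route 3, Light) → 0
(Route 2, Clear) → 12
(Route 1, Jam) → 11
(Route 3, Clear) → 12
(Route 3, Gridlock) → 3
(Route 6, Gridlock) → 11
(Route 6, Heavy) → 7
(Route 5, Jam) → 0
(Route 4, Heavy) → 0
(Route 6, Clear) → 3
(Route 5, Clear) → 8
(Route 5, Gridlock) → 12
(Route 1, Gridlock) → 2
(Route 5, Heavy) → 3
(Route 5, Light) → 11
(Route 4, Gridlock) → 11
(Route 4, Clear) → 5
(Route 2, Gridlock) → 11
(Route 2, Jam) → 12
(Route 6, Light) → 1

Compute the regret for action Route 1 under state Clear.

Best payoff under Clear is 12.
Regret = 12 − 6 = 6.

6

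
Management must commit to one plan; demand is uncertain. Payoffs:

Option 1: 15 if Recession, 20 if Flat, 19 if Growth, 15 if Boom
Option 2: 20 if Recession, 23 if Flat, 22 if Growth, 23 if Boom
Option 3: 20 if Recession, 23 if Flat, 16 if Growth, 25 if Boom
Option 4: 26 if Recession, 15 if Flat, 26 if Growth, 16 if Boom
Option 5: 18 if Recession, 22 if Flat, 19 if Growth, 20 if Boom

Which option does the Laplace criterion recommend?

Option 2

Row averages: Option 1=17.25, Option 2=22, Option 3=21, Option 4=20.75, Option 5=19.75
Highest average = 22 → Option 2.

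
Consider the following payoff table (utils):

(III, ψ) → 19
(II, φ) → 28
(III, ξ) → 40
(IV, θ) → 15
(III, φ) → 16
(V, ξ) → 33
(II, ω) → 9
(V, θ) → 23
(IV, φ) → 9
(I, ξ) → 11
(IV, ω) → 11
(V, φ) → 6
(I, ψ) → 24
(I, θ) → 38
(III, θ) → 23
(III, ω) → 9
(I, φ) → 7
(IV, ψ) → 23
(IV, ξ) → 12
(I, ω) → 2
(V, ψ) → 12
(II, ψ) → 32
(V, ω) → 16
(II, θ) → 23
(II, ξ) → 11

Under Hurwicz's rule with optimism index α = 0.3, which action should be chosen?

I: 0.3·38 + 0.7·2 = 12.8
II: 0.3·32 + 0.7·9 = 15.9
III: 0.3·40 + 0.7·9 = 18.3
IV: 0.3·23 + 0.7·9 = 13.2
V: 0.3·33 + 0.7·6 = 14.1
Highest Hurwicz score = 18.3 → III.

III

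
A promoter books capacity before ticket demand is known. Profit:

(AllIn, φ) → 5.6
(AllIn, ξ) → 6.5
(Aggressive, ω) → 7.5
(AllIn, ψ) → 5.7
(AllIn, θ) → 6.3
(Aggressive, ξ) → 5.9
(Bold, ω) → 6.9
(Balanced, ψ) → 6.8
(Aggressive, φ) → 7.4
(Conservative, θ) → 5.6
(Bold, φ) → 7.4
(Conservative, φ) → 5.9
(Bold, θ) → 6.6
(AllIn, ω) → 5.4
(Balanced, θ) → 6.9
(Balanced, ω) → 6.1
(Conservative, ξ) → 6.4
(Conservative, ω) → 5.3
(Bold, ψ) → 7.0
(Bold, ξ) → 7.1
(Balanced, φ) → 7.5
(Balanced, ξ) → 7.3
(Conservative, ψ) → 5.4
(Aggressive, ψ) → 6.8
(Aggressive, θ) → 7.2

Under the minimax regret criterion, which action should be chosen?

Column bests: θ=7.2, φ=7.5, ψ=7.0, ω=7.5, ξ=7.3.
Conservative regrets: 1.6, 1.6, 1.6, 2.2, 0.9 → max 2.2
Balanced regrets: 0.3, 0.0, 0.2, 1.4, 0.0 → max 1.4
Aggressive regrets: 0.0, 0.1, 0.2, 0.0, 1.4 → max 1.4
Bold regrets: 0.6, 0.1, 0.0, 0.6, 0.2 → max 0.6
AllIn regrets: 0.9, 1.9, 1.3, 2.1, 0.8 → max 2.1
Smallest max regret = 0.6 → Bold.

Bold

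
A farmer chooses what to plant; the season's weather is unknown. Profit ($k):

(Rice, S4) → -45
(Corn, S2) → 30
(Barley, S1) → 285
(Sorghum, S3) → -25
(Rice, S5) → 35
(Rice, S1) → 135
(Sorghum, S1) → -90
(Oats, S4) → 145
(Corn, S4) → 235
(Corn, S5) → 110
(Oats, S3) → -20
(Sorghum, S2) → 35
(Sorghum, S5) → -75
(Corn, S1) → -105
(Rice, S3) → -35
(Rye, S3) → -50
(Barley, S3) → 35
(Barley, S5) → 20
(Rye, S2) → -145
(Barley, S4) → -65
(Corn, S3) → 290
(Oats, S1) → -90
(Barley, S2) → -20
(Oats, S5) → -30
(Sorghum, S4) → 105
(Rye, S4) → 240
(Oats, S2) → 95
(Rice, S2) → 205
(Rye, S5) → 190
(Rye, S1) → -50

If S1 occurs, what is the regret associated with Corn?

390

Best payoff under S1 is 285.
Regret = 285 − (-105) = 390.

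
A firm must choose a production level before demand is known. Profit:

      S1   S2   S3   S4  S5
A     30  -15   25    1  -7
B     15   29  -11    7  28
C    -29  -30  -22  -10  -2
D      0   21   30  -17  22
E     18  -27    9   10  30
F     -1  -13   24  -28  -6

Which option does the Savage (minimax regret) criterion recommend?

Column bests: S1=30, S2=29, S3=30, S4=10, S5=30.
A regrets: 0, 44, 5, 9, 37 → max 44
B regrets: 15, 0, 41, 3, 2 → max 41
C regrets: 59, 59, 52, 20, 32 → max 59
D regrets: 30, 8, 0, 27, 8 → max 30
E regrets: 12, 56, 21, 0, 0 → max 56
F regrets: 31, 42, 6, 38, 36 → max 42
Smallest max regret = 30 → D.

D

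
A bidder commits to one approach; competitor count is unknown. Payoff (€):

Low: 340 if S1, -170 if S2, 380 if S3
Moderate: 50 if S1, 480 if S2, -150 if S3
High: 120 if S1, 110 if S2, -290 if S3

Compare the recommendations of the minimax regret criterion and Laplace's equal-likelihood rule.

Column bests: S1=340, S2=480, S3=380.
Low regrets: 0, 650, 0 → max 650
Moderate regrets: 290, 0, 530 → max 530
High regrets: 220, 370, 670 → max 670
Smallest max regret = 530 → Moderate.
Row averages: Low=550/3, Moderate=380/3, High=-20
Highest average = 550/3 → Low.

minimax regret → Moderate; laplace → Low (disagree)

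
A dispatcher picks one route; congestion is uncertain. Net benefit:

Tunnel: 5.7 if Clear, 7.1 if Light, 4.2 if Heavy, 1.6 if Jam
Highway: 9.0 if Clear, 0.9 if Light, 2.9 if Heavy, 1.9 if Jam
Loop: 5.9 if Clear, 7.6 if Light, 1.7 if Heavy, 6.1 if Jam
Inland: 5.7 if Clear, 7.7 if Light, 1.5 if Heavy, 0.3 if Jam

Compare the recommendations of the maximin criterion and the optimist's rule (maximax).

maximin → Loop; maximax → Highway (disagree)

Row minima: Tunnel=1.6, Highway=0.9, Loop=1.7, Inland=0.3
Best worst-case = 1.7 → Loop.
Row maxima: Tunnel=7.1, Highway=9.0, Loop=7.6, Inland=7.7
Best best-case = 9.0 → Highway.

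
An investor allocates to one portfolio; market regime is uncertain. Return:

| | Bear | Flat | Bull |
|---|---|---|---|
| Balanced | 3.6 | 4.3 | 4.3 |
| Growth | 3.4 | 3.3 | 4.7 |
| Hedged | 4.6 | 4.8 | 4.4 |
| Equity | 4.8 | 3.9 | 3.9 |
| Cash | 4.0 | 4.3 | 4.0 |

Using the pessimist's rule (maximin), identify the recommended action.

Row minima: Balanced=3.6, Growth=3.3, Hedged=4.4, Equity=3.9, Cash=4.0
Best worst-case = 4.4 → Hedged.

Hedged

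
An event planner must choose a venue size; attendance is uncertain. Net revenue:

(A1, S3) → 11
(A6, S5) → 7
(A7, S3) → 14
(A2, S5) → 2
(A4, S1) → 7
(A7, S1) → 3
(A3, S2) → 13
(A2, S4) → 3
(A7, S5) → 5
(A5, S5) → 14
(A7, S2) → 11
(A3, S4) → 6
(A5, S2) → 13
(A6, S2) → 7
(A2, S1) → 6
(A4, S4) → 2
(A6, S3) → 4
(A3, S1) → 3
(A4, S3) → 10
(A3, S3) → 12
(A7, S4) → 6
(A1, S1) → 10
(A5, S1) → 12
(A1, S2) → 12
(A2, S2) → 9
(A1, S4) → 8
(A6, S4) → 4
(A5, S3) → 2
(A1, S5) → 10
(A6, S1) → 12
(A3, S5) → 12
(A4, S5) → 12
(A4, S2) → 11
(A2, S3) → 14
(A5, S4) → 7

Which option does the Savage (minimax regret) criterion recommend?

Column bests: S1=12, S2=13, S3=14, S4=8, S5=14.
A1 regrets: 2, 1, 3, 0, 4 → max 4
A2 regrets: 6, 4, 0, 5, 12 → max 12
A3 regrets: 9, 0, 2, 2, 2 → max 9
A4 regrets: 5, 2, 4, 6, 2 → max 6
A5 regrets: 0, 0, 12, 1, 0 → max 12
A6 regrets: 0, 6, 10, 4, 7 → max 10
A7 regrets: 9, 2, 0, 2, 9 → max 9
Smallest max regret = 4 → A1.

A1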